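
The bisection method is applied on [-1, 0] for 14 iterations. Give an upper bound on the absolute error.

Bisection error bound: |error| ≤ (b-a)/2^n
|error| ≤ (0 - (-1))/2^14 = 1/2^14
|error| ≤ 0.0000610352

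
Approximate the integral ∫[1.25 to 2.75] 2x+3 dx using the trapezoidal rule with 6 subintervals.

f(x) = 2x+3
a = 1.25, b = 2.75, n = 6
h = (b - a)/n = 0.250000

Trapezoidal rule: (h/2)[f(x₀) + 2f(x₁) + 2f(x₂) + ... + f(xₙ)]

x_0 = 1.2500, f(x_0) = 5.500000, coefficient = 1
x_1 = 1.5000, f(x_1) = 6.000000, coefficient = 2
x_2 = 1.7500, f(x_2) = 6.500000, coefficient = 2
x_3 = 2.0000, f(x_3) = 7.000000, coefficient = 2
x_4 = 2.2500, f(x_4) = 7.500000, coefficient = 2
x_5 = 2.5000, f(x_5) = 8.000000, coefficient = 2
x_6 = 2.7500, f(x_6) = 8.500000, coefficient = 1

I ≈ (0.250000/2) × 84.000000 = 10.500000
Exact value: 10.500000
Error: 0.000000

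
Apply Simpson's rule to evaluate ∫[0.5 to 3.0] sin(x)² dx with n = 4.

f(x) = sin(x)²
a = 0.5, b = 3.0, n = 4
h = (b - a)/n = 0.625000

Simpson's rule: (h/3)[f(x₀) + 4f(x₁) + 2f(x₂) + ... + f(xₙ)]

x_0 = 0.5000, f(x_0) = 0.229849, coefficient = 1
x_1 = 1.1250, f(x_1) = 0.814087, coefficient = 4
x_2 = 1.7500, f(x_2) = 0.968228, coefficient = 2
x_3 = 2.3750, f(x_3) = 0.481199, coefficient = 4
x_4 = 3.0000, f(x_4) = 0.019915, coefficient = 1

I ≈ (0.625000/3) × 7.367363 = 1.534867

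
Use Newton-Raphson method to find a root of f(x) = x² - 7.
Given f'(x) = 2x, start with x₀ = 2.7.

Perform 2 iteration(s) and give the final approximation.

f(x) = x² - 7
f'(x) = 2x
x₀ = 2.7

Newton-Raphson formula: x_{n+1} = x_n - f(x_n)/f'(x_n)

Iteration 1:
  f(2.700000) = 0.290000
  f'(2.700000) = 5.400000
  x_1 = 2.700000 - 0.290000/5.400000 = 2.646296
Iteration 2:
  f(2.646296) = 0.002884
  f'(2.646296) = 5.292593
  x_2 = 2.646296 - 0.002884/5.292593 = 2.645751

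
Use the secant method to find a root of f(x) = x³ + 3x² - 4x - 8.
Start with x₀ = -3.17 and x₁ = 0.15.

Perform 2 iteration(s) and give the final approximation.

f(x) = x³ + 3x² - 4x - 8
x₀ = -3.17, x₁ = 0.15

Secant formula: x_{n+1} = x_n - f(x_n)(x_n - x_{n-1})/(f(x_n) - f(x_{n-1}))

Iteration 1:
  f(-3.170000) = 2.971687
  f(0.150000) = -8.529125
  x_2 = 0.150000 - (-8.529125)×(0.150000 - (-3.170000))/(-8.529125 - 2.971687)
       = -2.312147
Iteration 2:
  f(0.150000) = -8.529125
  f(-2.312147) = 4.925867
  x_3 = -2.312147 - 4.925867×(-2.312147 - 0.150000)/(4.925867 - (-8.529125))
       = -1.410756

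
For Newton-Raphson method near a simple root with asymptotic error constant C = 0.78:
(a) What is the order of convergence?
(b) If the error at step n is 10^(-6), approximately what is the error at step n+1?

(a) Newton-Raphson has quadratic (order 2) convergence near simple roots.
    This means |e_{n+1}| ≈ C|e_n|².

(b) With |e_n| = 10^(-6) and C = 0.78:
    |e_{n+1}| ≈ 0.78 × (10^(-6))² = 0.78 × 10^(-12)

(a) 2 (quadratic); (b) |e_{n+1}| ≈ 7.800e-13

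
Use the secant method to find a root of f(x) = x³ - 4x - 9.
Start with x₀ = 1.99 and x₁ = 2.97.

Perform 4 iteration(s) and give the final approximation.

f(x) = x³ - 4x - 9
x₀ = 1.99, x₁ = 2.97

Secant formula: x_{n+1} = x_n - f(x_n)(x_n - x_{n-1})/(f(x_n) - f(x_{n-1}))

Iteration 1:
  f(1.990000) = -9.079401
  f(2.970000) = 5.318073
  x_2 = 2.970000 - 5.318073×(2.970000 - 1.990000)/(5.318073 - (-9.079401))
       = 2.608012
Iteration 2:
  f(2.970000) = 5.318073
  f(2.608012) = -1.693062
  x_3 = 2.608012 - (-1.693062)×(2.608012 - 2.970000)/(-1.693062 - 5.318073)
       = 2.695426
Iteration 3:
  f(2.608012) = -1.693062
  f(2.695426) = -0.198575
  x_4 = 2.695426 - (-0.198575)×(2.695426 - 2.608012)/(-0.198575 - (-1.693062))
       = 2.707040
Iteration 4:
  f(2.695426) = -0.198575
  f(2.707040) = 0.009214
  x_5 = 2.707040 - 0.009214×(2.707040 - 2.695426)/(0.009214 - (-0.198575))
       = 2.706525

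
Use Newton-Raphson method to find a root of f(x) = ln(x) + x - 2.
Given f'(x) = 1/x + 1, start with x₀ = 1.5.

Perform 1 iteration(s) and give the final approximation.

f(x) = ln(x) + x - 2
f'(x) = 1/x + 1
x₀ = 1.5

Newton-Raphson formula: x_{n+1} = x_n - f(x_n)/f'(x_n)

Iteration 1:
  f(1.500000) = -0.094535
  f'(1.500000) = 1.666667
  x_1 = 1.500000 - (-0.094535)/1.666667 = 1.556721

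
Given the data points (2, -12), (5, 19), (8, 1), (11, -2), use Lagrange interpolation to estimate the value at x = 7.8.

Lagrange interpolation formula:
P(x) = Σ yᵢ × Lᵢ(x)
where Lᵢ(x) = Π_{j≠i} (x - xⱼ)/(xᵢ - xⱼ)

L_0(7.8) = (7.8 - 5)/(2 - 5) × (7.8 - 8)/(2 - 8) × (7.8 - 11)/(2 - 11) = -0.011062
L_1(7.8) = (7.8 - 2)/(5 - 2) × (7.8 - 8)/(5 - 8) × (7.8 - 11)/(5 - 11) = 0.068741
L_2(7.8) = (7.8 - 2)/(8 - 2) × (7.8 - 5)/(8 - 5) × (7.8 - 11)/(8 - 11) = 0.962370
L_3(7.8) = (7.8 - 2)/(11 - 2) × (7.8 - 5)/(11 - 5) × (7.8 - 8)/(11 - 8) = -0.020049

P(7.8) = (-12)×L_0(7.8) + 19×L_1(7.8) + 1×L_2(7.8) + (-2)×L_3(7.8)
P(7.8) = 2.441284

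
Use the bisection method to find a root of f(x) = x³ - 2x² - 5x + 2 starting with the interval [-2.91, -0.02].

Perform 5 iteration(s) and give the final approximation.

f(x) = x³ - 2x² - 5x + 2
Initial interval: [-2.91, -0.02]

Iteration 1:
  c_1 = (-2.910000 + (-0.020000))/2 = -1.465000
  f(c_1) = f(-1.465000) = 1.888330
  f(a) × f(c) < 0, new interval: [-2.910000, -1.465000]
Iteration 2:
  c_2 = (-2.910000 + (-1.465000))/2 = -2.187500
  f(c_2) = f(-2.187500) = -7.100342
  f(a) × f(c) ≥ 0, new interval: [-2.187500, -1.465000]
Iteration 3:
  c_3 = (-2.187500 + (-1.465000))/2 = -1.826250
  f(c_3) = f(-1.826250) = -1.630017
  f(a) × f(c) ≥ 0, new interval: [-1.826250, -1.465000]
Iteration 4:
  c_4 = (-1.826250 + (-1.465000))/2 = -1.645625
  f(c_4) = f(-1.645625) = 0.355475
  f(a) × f(c) < 0, new interval: [-1.826250, -1.645625]
Iteration 5:
  c_5 = (-1.826250 + (-1.645625))/2 = -1.735937
  f(c_5) = f(-1.735937) = -0.578482
  f(a) × f(c) ≥ 0, new interval: [-1.735937, -1.645625]

After 5 iteration(s), the approximation is c_5 = -1.735937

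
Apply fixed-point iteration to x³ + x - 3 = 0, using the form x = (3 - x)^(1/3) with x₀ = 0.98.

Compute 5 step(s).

Equation: x³ + x - 3 = 0
Fixed-point form: x = (3 - x)^(1/3)
x₀ = 0.98

x_1 = g(0.980000) = 1.264107
x_2 = g(1.264107) = 1.201824
x_3 = g(1.201824) = 1.216029
x_4 = g(1.216029) = 1.212819
x_5 = g(1.212819) = 1.213546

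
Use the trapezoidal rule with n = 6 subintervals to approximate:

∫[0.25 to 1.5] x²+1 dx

f(x) = x²+1
a = 0.25, b = 1.5, n = 6
h = (b - a)/n = 0.208333

Trapezoidal rule: (h/2)[f(x₀) + 2f(x₁) + 2f(x₂) + ... + f(xₙ)]

x_0 = 0.2500, f(x_0) = 1.062500, coefficient = 1
x_1 = 0.4583, f(x_1) = 1.210069, coefficient = 2
x_2 = 0.6667, f(x_2) = 1.444444, coefficient = 2
x_3 = 0.8750, f(x_3) = 1.765625, coefficient = 2
x_4 = 1.0833, f(x_4) = 2.173611, coefficient = 2
x_5 = 1.2917, f(x_5) = 2.668403, coefficient = 2
x_6 = 1.5000, f(x_6) = 3.250000, coefficient = 1

I ≈ (0.208333/2) × 22.836806 = 2.378834
Exact value: 2.369792
Error: 0.009042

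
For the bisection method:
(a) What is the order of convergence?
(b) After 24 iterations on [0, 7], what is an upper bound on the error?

(a) Bisection has linear (order 1) convergence; the error is halved each step.

(b) Error bound = (b-a)/2^n = (7 - 0)/2^{24}
    = 7/2^{24}

(a) 1 (linear); (b) error ≤ 4.17e-07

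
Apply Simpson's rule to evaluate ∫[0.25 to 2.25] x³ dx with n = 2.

f(x) = x³
a = 0.25, b = 2.25, n = 2
h = (b - a)/n = 1.000000

Simpson's rule: (h/3)[f(x₀) + 4f(x₁) + 2f(x₂) + ... + f(xₙ)]

x_0 = 0.2500, f(x_0) = 0.015625, coefficient = 1
x_1 = 1.2500, f(x_1) = 1.953125, coefficient = 4
x_2 = 2.2500, f(x_2) = 11.390625, coefficient = 1

I ≈ (1.000000/3) × 19.218750 = 6.406250
Exact value: 6.406250
Error: 0.000000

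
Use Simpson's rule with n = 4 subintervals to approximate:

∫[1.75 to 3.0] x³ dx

f(x) = x³
a = 1.75, b = 3.0, n = 4
h = (b - a)/n = 0.312500

Simpson's rule: (h/3)[f(x₀) + 4f(x₁) + 2f(x₂) + ... + f(xₙ)]

x_0 = 1.7500, f(x_0) = 5.359375, coefficient = 1
x_1 = 2.0625, f(x_1) = 8.773682, coefficient = 4
x_2 = 2.3750, f(x_2) = 13.396484, coefficient = 2
x_3 = 2.6875, f(x_3) = 19.410889, coefficient = 4
x_4 = 3.0000, f(x_4) = 27.000000, coefficient = 1

I ≈ (0.312500/3) × 171.890625 = 17.905273
Exact value: 17.905273
Error: 0.000000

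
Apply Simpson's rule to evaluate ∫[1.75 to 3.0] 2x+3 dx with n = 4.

f(x) = 2x+3
a = 1.75, b = 3.0, n = 4
h = (b - a)/n = 0.312500

Simpson's rule: (h/3)[f(x₀) + 4f(x₁) + 2f(x₂) + ... + f(xₙ)]

x_0 = 1.7500, f(x_0) = 6.500000, coefficient = 1
x_1 = 2.0625, f(x_1) = 7.125000, coefficient = 4
x_2 = 2.3750, f(x_2) = 7.750000, coefficient = 2
x_3 = 2.6875, f(x_3) = 8.375000, coefficient = 4
x_4 = 3.0000, f(x_4) = 9.000000, coefficient = 1

I ≈ (0.312500/3) × 93.000000 = 9.687500
Exact value: 9.687500
Error: 0.000000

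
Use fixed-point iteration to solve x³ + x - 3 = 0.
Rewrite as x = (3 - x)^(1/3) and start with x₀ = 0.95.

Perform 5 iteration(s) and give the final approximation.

Equation: x³ + x - 3 = 0
Fixed-point form: x = (3 - x)^(1/3)
x₀ = 0.95

x_1 = g(0.950000) = 1.270334
x_2 = g(1.270334) = 1.200386
x_3 = g(1.200386) = 1.216354
x_4 = g(1.216354) = 1.212745
x_5 = g(1.212745) = 1.213563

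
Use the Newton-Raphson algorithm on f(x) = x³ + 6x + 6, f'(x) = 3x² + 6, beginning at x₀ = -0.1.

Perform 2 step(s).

f(x) = x³ + 6x + 6
f'(x) = 3x² + 6
x₀ = -0.1

Newton-Raphson formula: x_{n+1} = x_n - f(x_n)/f'(x_n)

Iteration 1:
  f(-0.100000) = 5.399000
  f'(-0.100000) = 6.030000
  x_1 = -0.100000 - 5.399000/6.030000 = -0.995357
Iteration 2:
  f(-0.995357) = -0.958274
  f'(-0.995357) = 8.972204
  x_2 = -0.995357 - (-0.958274)/8.972204 = -0.888552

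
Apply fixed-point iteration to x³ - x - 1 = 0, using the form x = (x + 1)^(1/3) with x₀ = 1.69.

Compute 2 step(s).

Equation: x³ - x - 1 = 0
Fixed-point form: x = (x + 1)^(1/3)
x₀ = 1.69

x_1 = g(1.690000) = 1.390755
x_2 = g(1.390755) = 1.337145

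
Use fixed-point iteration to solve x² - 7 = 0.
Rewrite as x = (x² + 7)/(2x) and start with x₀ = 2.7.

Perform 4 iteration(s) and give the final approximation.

Equation: x² - 7 = 0
Fixed-point form: x = (x² + 7)/(2x)
x₀ = 2.7

x_1 = g(2.700000) = 2.646296
x_2 = g(2.646296) = 2.645751
x_3 = g(2.645751) = 2.645751
x_4 = g(2.645751) = 2.645751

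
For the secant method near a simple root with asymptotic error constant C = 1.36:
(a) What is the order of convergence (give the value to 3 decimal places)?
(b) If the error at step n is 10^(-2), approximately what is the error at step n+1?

(a) Secant method has superlinear convergence with order φ = (1+√5)/2 ≈ 1.618.
    This means |e_{n+1}| ≈ C|e_n|^1.618.

(b) With |e_n| = 10^(-2) and C = 1.36:
    |e_{n+1}| ≈ 1.36 × (10^(-2))^1.618 = 1.36 × 10^(-3.24)

(a) ≈ 1.618 (golden ratio); (b) |e_{n+1}| ≈ 7.897e-04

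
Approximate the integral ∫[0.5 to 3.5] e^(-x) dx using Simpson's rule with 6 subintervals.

f(x) = e^(-x)
a = 0.5, b = 3.5, n = 6
h = (b - a)/n = 0.500000

Simpson's rule: (h/3)[f(x₀) + 4f(x₁) + 2f(x₂) + ... + f(xₙ)]

x_0 = 0.5000, f(x_0) = 0.606531, coefficient = 1
x_1 = 1.0000, f(x_1) = 0.367879, coefficient = 4
x_2 = 1.5000, f(x_2) = 0.223130, coefficient = 2
x_3 = 2.0000, f(x_3) = 0.135335, coefficient = 4
x_4 = 2.5000, f(x_4) = 0.082085, coefficient = 2
x_5 = 3.0000, f(x_5) = 0.049787, coefficient = 4
x_6 = 3.5000, f(x_6) = 0.030197, coefficient = 1

I ≈ (0.500000/3) × 3.459166 = 0.576528
Exact value: 0.576333
Error: 0.000194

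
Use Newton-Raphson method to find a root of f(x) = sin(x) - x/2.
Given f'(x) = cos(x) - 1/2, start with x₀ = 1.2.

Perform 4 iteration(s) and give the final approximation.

f(x) = sin(x) - x/2
f'(x) = cos(x) - 1/2
x₀ = 1.2

Newton-Raphson formula: x_{n+1} = x_n - f(x_n)/f'(x_n)

Iteration 1:
  f(1.200000) = 0.332039
  f'(1.200000) = -0.137642
  x_1 = 1.200000 - 0.332039/(-0.137642) = 3.612334
Iteration 2:
  f(3.612334) = -2.259714
  f'(3.612334) = -1.391232
  x_2 = 3.612334 - (-2.259714)/(-1.391232) = 1.988080
Iteration 3:
  f(1.988080) = -0.079847
  f'(1.988080) = -0.905279
  x_3 = 1.988080 - (-0.079847)/(-0.905279) = 1.899879
Iteration 4:
  f(1.899879) = -0.003600
  f'(1.899879) = -0.823175
  x_4 = 1.899879 - (-0.003600)/(-0.823175) = 1.895505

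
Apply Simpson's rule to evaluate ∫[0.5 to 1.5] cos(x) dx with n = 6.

f(x) = cos(x)
a = 0.5, b = 1.5, n = 6
h = (b - a)/n = 0.166667

Simpson's rule: (h/3)[f(x₀) + 4f(x₁) + 2f(x₂) + ... + f(xₙ)]

x_0 = 0.5000, f(x_0) = 0.877583, coefficient = 1
x_1 = 0.6667, f(x_1) = 0.785887, coefficient = 4
x_2 = 0.8333, f(x_2) = 0.672412, coefficient = 2
x_3 = 1.0000, f(x_3) = 0.540302, coefficient = 4
x_4 = 1.1667, f(x_4) = 0.393219, coefficient = 2
x_5 = 1.3333, f(x_5) = 0.235238, coefficient = 4
x_6 = 1.5000, f(x_6) = 0.070737, coefficient = 1

I ≈ (0.166667/3) × 9.325290 = 0.518072
Exact value: 0.518069
Error: 0.000002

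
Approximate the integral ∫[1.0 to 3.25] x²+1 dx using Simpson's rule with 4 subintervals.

f(x) = x²+1
a = 1.0, b = 3.25, n = 4
h = (b - a)/n = 0.562500

Simpson's rule: (h/3)[f(x₀) + 4f(x₁) + 2f(x₂) + ... + f(xₙ)]

x_0 = 1.0000, f(x_0) = 2.000000, coefficient = 1
x_1 = 1.5625, f(x_1) = 3.441406, coefficient = 4
x_2 = 2.1250, f(x_2) = 5.515625, coefficient = 2
x_3 = 2.6875, f(x_3) = 8.222656, coefficient = 4
x_4 = 3.2500, f(x_4) = 11.562500, coefficient = 1

I ≈ (0.562500/3) × 71.250000 = 13.359375
Exact value: 13.359375
Error: 0.000000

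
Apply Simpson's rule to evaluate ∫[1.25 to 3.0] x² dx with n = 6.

f(x) = x²
a = 1.25, b = 3.0, n = 6
h = (b - a)/n = 0.291667

Simpson's rule: (h/3)[f(x₀) + 4f(x₁) + 2f(x₂) + ... + f(xₙ)]

x_0 = 1.2500, f(x_0) = 1.562500, coefficient = 1
x_1 = 1.5417, f(x_1) = 2.376736, coefficient = 4
x_2 = 1.8333, f(x_2) = 3.361111, coefficient = 2
x_3 = 2.1250, f(x_3) = 4.515625, coefficient = 4
x_4 = 2.4167, f(x_4) = 5.840278, coefficient = 2
x_5 = 2.7083, f(x_5) = 7.335069, coefficient = 4
x_6 = 3.0000, f(x_6) = 9.000000, coefficient = 1

I ≈ (0.291667/3) × 85.875000 = 8.348958
Exact value: 8.348958
Error: 0.000000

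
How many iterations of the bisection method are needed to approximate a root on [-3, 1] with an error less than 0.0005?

We need (b-a)/2^n ≤ 0.0005
(1 - (-3))/2^n ≤ 0.0005
4/2^n ≤ 0.0005
2^n ≥ 8000
n ≥ log₂(8000) = 12.97
n ≥ 13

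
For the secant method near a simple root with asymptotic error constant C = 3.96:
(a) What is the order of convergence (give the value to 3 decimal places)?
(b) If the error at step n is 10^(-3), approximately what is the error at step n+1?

(a) Secant method has superlinear convergence with order φ = (1+√5)/2 ≈ 1.618.
    This means |e_{n+1}| ≈ C|e_n|^1.618.

(b) With |e_n| = 10^(-3) and C = 3.96:
    |e_{n+1}| ≈ 3.96 × (10^(-3))^1.618 = 3.96 × 10^(-4.85)

(a) ≈ 1.618 (golden ratio); (b) |e_{n+1}| ≈ 5.541e-05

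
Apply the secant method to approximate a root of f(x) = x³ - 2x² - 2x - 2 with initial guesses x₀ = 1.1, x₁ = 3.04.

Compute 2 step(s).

f(x) = x³ - 2x² - 2x - 2
x₀ = 1.1, x₁ = 3.04

Secant formula: x_{n+1} = x_n - f(x_n)(x_n - x_{n-1})/(f(x_n) - f(x_{n-1}))

Iteration 1:
  f(1.100000) = -5.289000
  f(3.040000) = 1.531264
  x_2 = 3.040000 - 1.531264×(3.040000 - 1.100000)/(1.531264 - (-5.289000))
       = 2.604437
Iteration 2:
  f(3.040000) = 1.531264
  f(2.604437) = -3.108919
  x_3 = 2.604437 - (-3.108919)×(2.604437 - 3.040000)/(-3.108919 - 1.531264)
       = 2.896264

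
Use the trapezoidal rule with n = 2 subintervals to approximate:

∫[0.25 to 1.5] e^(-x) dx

f(x) = e^(-x)
a = 0.25, b = 1.5, n = 2
h = (b - a)/n = 0.625000

Trapezoidal rule: (h/2)[f(x₀) + 2f(x₁) + 2f(x₂) + ... + f(xₙ)]

x_0 = 0.2500, f(x_0) = 0.778801, coefficient = 1
x_1 = 0.8750, f(x_1) = 0.416862, coefficient = 2
x_2 = 1.5000, f(x_2) = 0.223130, coefficient = 1

I ≈ (0.625000/2) × 1.835655 = 0.573642
Exact value: 0.555671
Error: 0.017972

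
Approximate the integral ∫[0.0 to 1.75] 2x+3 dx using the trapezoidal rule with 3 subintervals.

f(x) = 2x+3
a = 0.0, b = 1.75, n = 3
h = (b - a)/n = 0.583333

Trapezoidal rule: (h/2)[f(x₀) + 2f(x₁) + 2f(x₂) + ... + f(xₙ)]

x_0 = 0.0000, f(x_0) = 3.000000, coefficient = 1
x_1 = 0.5833, f(x_1) = 4.166667, coefficient = 2
x_2 = 1.1667, f(x_2) = 5.333333, coefficient = 2
x_3 = 1.7500, f(x_3) = 6.500000, coefficient = 1

I ≈ (0.583333/2) × 28.500000 = 8.312500
Exact value: 8.312500
Error: 0.000000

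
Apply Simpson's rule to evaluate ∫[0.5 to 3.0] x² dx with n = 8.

f(x) = x²
a = 0.5, b = 3.0, n = 8
h = (b - a)/n = 0.312500

Simpson's rule: (h/3)[f(x₀) + 4f(x₁) + 2f(x₂) + ... + f(xₙ)]

x_0 = 0.5000, f(x_0) = 0.250000, coefficient = 1
x_1 = 0.8125, f(x_1) = 0.660156, coefficient = 4
x_2 = 1.1250, f(x_2) = 1.265625, coefficient = 2
x_3 = 1.4375, f(x_3) = 2.066406, coefficient = 4
x_4 = 1.7500, f(x_4) = 3.062500, coefficient = 2
x_5 = 2.0625, f(x_5) = 4.253906, coefficient = 4
x_6 = 2.3750, f(x_6) = 5.640625, coefficient = 2
x_7 = 2.6875, f(x_7) = 7.222656, coefficient = 4
x_8 = 3.0000, f(x_8) = 9.000000, coefficient = 1

I ≈ (0.312500/3) × 86.000000 = 8.958333
Exact value: 8.958333
Error: 0.000000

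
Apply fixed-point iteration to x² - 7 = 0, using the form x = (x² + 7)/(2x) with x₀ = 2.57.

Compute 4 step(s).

Equation: x² - 7 = 0
Fixed-point form: x = (x² + 7)/(2x)
x₀ = 2.57

x_1 = g(2.570000) = 2.646868
x_2 = g(2.646868) = 2.645752
x_3 = g(2.645752) = 2.645751
x_4 = g(2.645751) = 2.645751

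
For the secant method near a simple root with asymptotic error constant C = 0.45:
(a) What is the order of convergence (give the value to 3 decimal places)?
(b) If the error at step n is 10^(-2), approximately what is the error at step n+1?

(a) Secant method has superlinear convergence with order φ = (1+√5)/2 ≈ 1.618.
    This means |e_{n+1}| ≈ C|e_n|^1.618.

(b) With |e_n| = 10^(-2) and C = 0.45:
    |e_{n+1}| ≈ 0.45 × (10^(-2))^1.618 = 0.45 × 10^(-3.24)

(a) ≈ 1.618 (golden ratio); (b) |e_{n+1}| ≈ 2.613e-04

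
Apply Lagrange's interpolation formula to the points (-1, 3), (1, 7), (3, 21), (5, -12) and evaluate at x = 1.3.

Lagrange interpolation formula:
P(x) = Σ yᵢ × Lᵢ(x)
where Lᵢ(x) = Π_{j≠i} (x - xⱼ)/(xᵢ - xⱼ)

L_0(1.3) = (1.3 - 1)/(-1 - 1) × (1.3 - 3)/(-1 - 3) × (1.3 - 5)/(-1 - 5) = -0.039313
L_1(1.3) = (1.3 - (-1))/(1 - (-1)) × (1.3 - 3)/(1 - 3) × (1.3 - 5)/(1 - 5) = 0.904187
L_2(1.3) = (1.3 - (-1))/(3 - (-1)) × (1.3 - 1)/(3 - 1) × (1.3 - 5)/(3 - 5) = 0.159563
L_3(1.3) = (1.3 - (-1))/(5 - (-1)) × (1.3 - 1)/(5 - 1) × (1.3 - 3)/(5 - 3) = -0.024438

P(1.3) = 3×L_0(1.3) + 7×L_1(1.3) + 21×L_2(1.3) + (-12)×L_3(1.3)
P(1.3) = 9.855438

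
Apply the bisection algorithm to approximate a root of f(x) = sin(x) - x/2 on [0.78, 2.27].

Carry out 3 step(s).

f(x) = sin(x) - x/2
Initial interval: [0.78, 2.27]

Iteration 1:
  c_1 = (0.780000 + 2.270000)/2 = 1.525000
  f(c_1) = f(1.525000) = 0.236452
  f(a) × f(c) ≥ 0, new interval: [1.525000, 2.270000]
Iteration 2:
  c_2 = (1.525000 + 2.270000)/2 = 1.897500
  f(c_2) = f(1.897500) = -0.001645
  f(a) × f(c) < 0, new interval: [1.525000, 1.897500]
Iteration 3:
  c_3 = (1.525000 + 1.897500)/2 = 1.711250
  f(c_3) = f(1.711250) = 0.134528
  f(a) × f(c) ≥ 0, new interval: [1.711250, 1.897500]

After 3 iteration(s), the approximation is c_3 = 1.711250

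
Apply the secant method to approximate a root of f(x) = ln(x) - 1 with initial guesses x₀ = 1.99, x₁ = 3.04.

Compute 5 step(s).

f(x) = ln(x) - 1
x₀ = 1.99, x₁ = 3.04

Secant formula: x_{n+1} = x_n - f(x_n)(x_n - x_{n-1})/(f(x_n) - f(x_{n-1}))

Iteration 1:
  f(1.990000) = -0.311865
  f(3.040000) = 0.111858
  x_2 = 3.040000 - 0.111858×(3.040000 - 1.990000)/(0.111858 - (-0.311865))
       = 2.762813
Iteration 2:
  f(3.040000) = 0.111858
  f(2.762813) = 0.016249
  x_3 = 2.762813 - 0.016249×(2.762813 - 3.040000)/(0.016249 - 0.111858)
       = 2.715703
Iteration 3:
  f(2.762813) = 0.016249
  f(2.715703) = -0.000949
  x_4 = 2.715703 - (-0.000949)×(2.715703 - 2.762813)/(-0.000949 - 0.016249)
       = 2.718303
Iteration 4:
  f(2.715703) = -0.000949
  f(2.718303) = 0.000008
  x_5 = 2.718303 - 0.000008×(2.718303 - 2.715703)/(0.000008 - (-0.000949))
       = 2.718282
Iteration 5:
  f(2.718303) = 0.000008
  f(2.718282) = 0.000000
  x_6 = 2.718282 - 0.000000×(2.718282 - 2.718303)/(0.000000 - 0.000008)
       = 2.718282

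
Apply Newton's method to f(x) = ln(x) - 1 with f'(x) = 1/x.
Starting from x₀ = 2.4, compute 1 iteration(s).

f(x) = ln(x) - 1
f'(x) = 1/x
x₀ = 2.4

Newton-Raphson formula: x_{n+1} = x_n - f(x_n)/f'(x_n)

Iteration 1:
  f(2.400000) = -0.124531
  f'(2.400000) = 0.416667
  x_1 = 2.400000 - (-0.124531)/0.416667 = 2.698875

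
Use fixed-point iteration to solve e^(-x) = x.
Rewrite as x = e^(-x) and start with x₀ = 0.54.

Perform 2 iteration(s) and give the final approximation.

Equation: e^(-x) = x
Fixed-point form: x = e^(-x)
x₀ = 0.54

x_1 = g(0.540000) = 0.582748
x_2 = g(0.582748) = 0.558362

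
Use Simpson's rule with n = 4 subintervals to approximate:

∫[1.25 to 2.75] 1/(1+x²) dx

f(x) = 1/(1+x²)
a = 1.25, b = 2.75, n = 4
h = (b - a)/n = 0.375000

Simpson's rule: (h/3)[f(x₀) + 4f(x₁) + 2f(x₂) + ... + f(xₙ)]

x_0 = 1.2500, f(x_0) = 0.390244, coefficient = 1
x_1 = 1.6250, f(x_1) = 0.274678, coefficient = 4
x_2 = 2.0000, f(x_2) = 0.200000, coefficient = 2
x_3 = 2.3750, f(x_3) = 0.150588, coefficient = 4
x_4 = 2.7500, f(x_4) = 0.116788, coefficient = 1

I ≈ (0.375000/3) × 2.608098 = 0.326012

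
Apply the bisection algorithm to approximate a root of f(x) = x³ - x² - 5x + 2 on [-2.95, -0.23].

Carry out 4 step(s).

f(x) = x³ - x² - 5x + 2
Initial interval: [-2.95, -0.23]

Iteration 1:
  c_1 = (-2.950000 + (-0.230000))/2 = -1.590000
  f(c_1) = f(-1.590000) = 3.402221
  f(a) × f(c) < 0, new interval: [-2.950000, -1.590000]
Iteration 2:
  c_2 = (-2.950000 + (-1.590000))/2 = -2.270000
  f(c_2) = f(-2.270000) = -3.499983
  f(a) × f(c) ≥ 0, new interval: [-2.270000, -1.590000]
Iteration 3:
  c_3 = (-2.270000 + (-1.590000))/2 = -1.930000
  f(c_3) = f(-1.930000) = 0.736043
  f(a) × f(c) < 0, new interval: [-2.270000, -1.930000]
Iteration 4:
  c_4 = (-2.270000 + (-1.930000))/2 = -2.100000
  f(c_4) = f(-2.100000) = -1.171000
  f(a) × f(c) ≥ 0, new interval: [-2.100000, -1.930000]

After 4 iteration(s), the approximation is c_4 = -2.100000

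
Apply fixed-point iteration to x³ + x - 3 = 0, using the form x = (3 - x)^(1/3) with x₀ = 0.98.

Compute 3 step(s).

Equation: x³ + x - 3 = 0
Fixed-point form: x = (3 - x)^(1/3)
x₀ = 0.98

x_1 = g(0.980000) = 1.264107
x_2 = g(1.264107) = 1.201824
x_3 = g(1.201824) = 1.216029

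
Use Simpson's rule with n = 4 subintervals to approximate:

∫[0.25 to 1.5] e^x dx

f(x) = e^x
a = 0.25, b = 1.5, n = 4
h = (b - a)/n = 0.312500

Simpson's rule: (h/3)[f(x₀) + 4f(x₁) + 2f(x₂) + ... + f(xₙ)]

x_0 = 0.2500, f(x_0) = 1.284025, coefficient = 1
x_1 = 0.5625, f(x_1) = 1.755055, coefficient = 4
x_2 = 0.8750, f(x_2) = 2.398875, coefficient = 2
x_3 = 1.1875, f(x_3) = 3.278874, coefficient = 4
x_4 = 1.5000, f(x_4) = 4.481689, coefficient = 1

I ≈ (0.312500/3) × 30.699179 = 3.197831
Exact value: 3.197664
Error: 0.000167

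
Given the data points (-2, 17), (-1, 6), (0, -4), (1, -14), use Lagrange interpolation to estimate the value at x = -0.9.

Lagrange interpolation formula:
P(x) = Σ yᵢ × Lᵢ(x)
where Lᵢ(x) = Π_{j≠i} (x - xⱼ)/(xᵢ - xⱼ)

L_0(-0.9) = (-0.9 - (-1))/(-2 - (-1)) × (-0.9 - 0)/(-2 - 0) × (-0.9 - 1)/(-2 - 1) = -0.028500
L_1(-0.9) = (-0.9 - (-2))/(-1 - (-2)) × (-0.9 - 0)/(-1 - 0) × (-0.9 - 1)/(-1 - 1) = 0.940500
L_2(-0.9) = (-0.9 - (-2))/(0 - (-2)) × (-0.9 - (-1))/(0 - (-1)) × (-0.9 - 1)/(0 - 1) = 0.104500
L_3(-0.9) = (-0.9 - (-2))/(1 - (-2)) × (-0.9 - (-1))/(1 - (-1)) × (-0.9 - 0)/(1 - 0) = -0.016500

P(-0.9) = 17×L_0(-0.9) + 6×L_1(-0.9) + (-4)×L_2(-0.9) + (-14)×L_3(-0.9)
P(-0.9) = 4.971500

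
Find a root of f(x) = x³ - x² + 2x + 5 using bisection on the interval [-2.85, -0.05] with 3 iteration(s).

f(x) = x³ - x² + 2x + 5
Initial interval: [-2.85, -0.05]

Iteration 1:
  c_1 = (-2.850000 + (-0.050000))/2 = -1.450000
  f(c_1) = f(-1.450000) = -3.051125
  f(a) × f(c) ≥ 0, new interval: [-1.450000, -0.050000]
Iteration 2:
  c_2 = (-1.450000 + (-0.050000))/2 = -0.750000
  f(c_2) = f(-0.750000) = 2.515625
  f(a) × f(c) < 0, new interval: [-1.450000, -0.750000]
Iteration 3:
  c_3 = (-1.450000 + (-0.750000))/2 = -1.100000
  f(c_3) = f(-1.100000) = 0.259000
  f(a) × f(c) < 0, new interval: [-1.450000, -1.100000]

After 3 iteration(s), the approximation is c_3 = -1.100000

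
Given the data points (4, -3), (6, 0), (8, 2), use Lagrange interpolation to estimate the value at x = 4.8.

Lagrange interpolation formula:
P(x) = Σ yᵢ × Lᵢ(x)
where Lᵢ(x) = Π_{j≠i} (x - xⱼ)/(xᵢ - xⱼ)

L_0(4.8) = (4.8 - 6)/(4 - 6) × (4.8 - 8)/(4 - 8) = 0.480000
L_1(4.8) = (4.8 - 4)/(6 - 4) × (4.8 - 8)/(6 - 8) = 0.640000
L_2(4.8) = (4.8 - 4)/(8 - 4) × (4.8 - 6)/(8 - 6) = -0.120000

P(4.8) = (-3)×L_0(4.8) + 0×L_1(4.8) + 2×L_2(4.8)
P(4.8) = -1.680000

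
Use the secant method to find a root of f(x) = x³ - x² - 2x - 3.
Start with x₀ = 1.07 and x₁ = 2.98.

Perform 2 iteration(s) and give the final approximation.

f(x) = x³ - x² - 2x - 3
x₀ = 1.07, x₁ = 2.98

Secant formula: x_{n+1} = x_n - f(x_n)(x_n - x_{n-1})/(f(x_n) - f(x_{n-1}))

Iteration 1:
  f(1.070000) = -5.059857
  f(2.980000) = 8.623192
  x_2 = 2.980000 - 8.623192×(2.980000 - 1.070000)/(8.623192 - (-5.059857))
       = 1.776299
Iteration 2:
  f(2.980000) = 8.623192
  f(1.776299) = -4.103189
  x_3 = 1.776299 - (-4.103189)×(1.776299 - 2.980000)/(-4.103189 - 8.623192)
       = 2.164392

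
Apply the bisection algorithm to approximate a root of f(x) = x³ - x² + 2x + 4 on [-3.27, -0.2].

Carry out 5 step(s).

f(x) = x³ - x² + 2x + 4
Initial interval: [-3.27, -0.2]

Iteration 1:
  c_1 = (-3.270000 + (-0.200000))/2 = -1.735000
  f(c_1) = f(-1.735000) = -7.702965
  f(a) × f(c) ≥ 0, new interval: [-1.735000, -0.200000]
Iteration 2:
  c_2 = (-1.735000 + (-0.200000))/2 = -0.967500
  f(c_2) = f(-0.967500) = 0.223309
  f(a) × f(c) < 0, new interval: [-1.735000, -0.967500]
Iteration 3:
  c_3 = (-1.735000 + (-0.967500))/2 = -1.351250
  f(c_3) = f(-1.351250) = -2.995592
  f(a) × f(c) ≥ 0, new interval: [-1.351250, -0.967500]
Iteration 4:
  c_4 = (-1.351250 + (-0.967500))/2 = -1.159375
  f(c_4) = f(-1.159375) = -1.221275
  f(a) × f(c) ≥ 0, new interval: [-1.159375, -0.967500]
Iteration 5:
  c_5 = (-1.159375 + (-0.967500))/2 = -1.063438
  f(c_5) = f(-1.063438) = -0.460415
  f(a) × f(c) ≥ 0, new interval: [-1.063438, -0.967500]

After 5 iteration(s), the approximation is c_5 = -1.063438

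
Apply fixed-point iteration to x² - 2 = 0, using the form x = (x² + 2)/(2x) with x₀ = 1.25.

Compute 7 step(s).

Equation: x² - 2 = 0
Fixed-point form: x = (x² + 2)/(2x)
x₀ = 1.25

x_1 = g(1.250000) = 1.425000
x_2 = g(1.425000) = 1.414254
x_3 = g(1.414254) = 1.414214
x_4 = g(1.414214) = 1.414214
x_5 = g(1.414214) = 1.414214
x_6 = g(1.414214) = 1.414214
x_7 = g(1.414214) = 1.414214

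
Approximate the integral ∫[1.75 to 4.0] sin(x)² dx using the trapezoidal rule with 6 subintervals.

f(x) = sin(x)²
a = 1.75, b = 4.0, n = 6
h = (b - a)/n = 0.375000

Trapezoidal rule: (h/2)[f(x₀) + 2f(x₁) + 2f(x₂) + ... + f(xₙ)]

x_0 = 1.7500, f(x_0) = 0.968228, coefficient = 1
x_1 = 2.1250, f(x_1) = 0.723044, coefficient = 2
x_2 = 2.5000, f(x_2) = 0.358169, coefficient = 2
x_3 = 2.8750, f(x_3) = 0.069404, coefficient = 2
x_4 = 3.2500, f(x_4) = 0.011706, coefficient = 2
x_5 = 3.6250, f(x_5) = 0.216038, coefficient = 2
x_6 = 4.0000, f(x_6) = 0.572750, coefficient = 1

I ≈ (0.375000/2) × 4.297699 = 0.805819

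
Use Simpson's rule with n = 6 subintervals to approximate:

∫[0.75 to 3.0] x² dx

f(x) = x²
a = 0.75, b = 3.0, n = 6
h = (b - a)/n = 0.375000

Simpson's rule: (h/3)[f(x₀) + 4f(x₁) + 2f(x₂) + ... + f(xₙ)]

x_0 = 0.7500, f(x_0) = 0.562500, coefficient = 1
x_1 = 1.1250, f(x_1) = 1.265625, coefficient = 4
x_2 = 1.5000, f(x_2) = 2.250000, coefficient = 2
x_3 = 1.8750, f(x_3) = 3.515625, coefficient = 4
x_4 = 2.2500, f(x_4) = 5.062500, coefficient = 2
x_5 = 2.6250, f(x_5) = 6.890625, coefficient = 4
x_6 = 3.0000, f(x_6) = 9.000000, coefficient = 1

I ≈ (0.375000/3) × 70.875000 = 8.859375
Exact value: 8.859375
Error: 0.000000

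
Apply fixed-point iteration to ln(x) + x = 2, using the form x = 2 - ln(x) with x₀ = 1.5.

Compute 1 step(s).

Equation: ln(x) + x = 2
Fixed-point form: x = 2 - ln(x)
x₀ = 1.5

x_1 = g(1.500000) = 1.594535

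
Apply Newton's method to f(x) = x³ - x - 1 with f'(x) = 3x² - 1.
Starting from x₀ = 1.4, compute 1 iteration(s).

f(x) = x³ - x - 1
f'(x) = 3x² - 1
x₀ = 1.4

Newton-Raphson formula: x_{n+1} = x_n - f(x_n)/f'(x_n)

Iteration 1:
  f(1.400000) = 0.344000
  f'(1.400000) = 4.880000
  x_1 = 1.400000 - 0.344000/4.880000 = 1.329508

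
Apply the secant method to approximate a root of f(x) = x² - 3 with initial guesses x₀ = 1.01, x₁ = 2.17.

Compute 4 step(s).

f(x) = x² - 3
x₀ = 1.01, x₁ = 2.17

Secant formula: x_{n+1} = x_n - f(x_n)(x_n - x_{n-1})/(f(x_n) - f(x_{n-1}))

Iteration 1:
  f(1.010000) = -1.979900
  f(2.170000) = 1.708900
  x_2 = 2.170000 - 1.708900×(2.170000 - 1.010000)/(1.708900 - (-1.979900))
       = 1.632610
Iteration 2:
  f(2.170000) = 1.708900
  f(1.632610) = -0.334584
  x_3 = 1.632610 - (-0.334584)×(1.632610 - 2.170000)/(-0.334584 - 1.708900)
       = 1.720598
Iteration 3:
  f(1.632610) = -0.334584
  f(1.720598) = -0.039542
  x_4 = 1.720598 - (-0.039542)×(1.720598 - 1.632610)/(-0.039542 - (-0.334584))
       = 1.732390
Iteration 4:
  f(1.720598) = -0.039542
  f(1.732390) = 0.001177
  x_5 = 1.732390 - 0.001177×(1.732390 - 1.720598)/(0.001177 - (-0.039542))
       = 1.732050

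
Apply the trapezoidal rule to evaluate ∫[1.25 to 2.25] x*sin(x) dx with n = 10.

f(x) = x*sin(x)
a = 1.25, b = 2.25, n = 10
h = (b - a)/n = 0.100000

Trapezoidal rule: (h/2)[f(x₀) + 2f(x₁) + 2f(x₂) + ... + f(xₙ)]

x_0 = 1.2500, f(x_0) = 1.186231, coefficient = 1
x_1 = 1.3500, f(x_1) = 1.317227, coefficient = 2
x_2 = 1.4500, f(x_2) = 1.439434, coefficient = 2
x_3 = 1.5500, f(x_3) = 1.549665, coefficient = 2
x_4 = 1.6500, f(x_4) = 1.644827, coefficient = 2
x_5 = 1.7500, f(x_5) = 1.721975, coefficient = 2
x_6 = 1.8500, f(x_6) = 1.778359, coefficient = 2
x_7 = 1.9500, f(x_7) = 1.811471, coefficient = 2
x_8 = 2.0500, f(x_8) = 1.819093, coefficient = 2
x_9 = 2.1500, f(x_9) = 1.799332, coefficient = 2
x_10 = 2.2500, f(x_10) = 1.750665, coefficient = 1

I ≈ (0.100000/2) × 32.699663 = 1.634983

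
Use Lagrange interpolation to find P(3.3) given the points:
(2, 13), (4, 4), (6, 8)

Lagrange interpolation formula:
P(x) = Σ yᵢ × Lᵢ(x)
where Lᵢ(x) = Π_{j≠i} (x - xⱼ)/(xᵢ - xⱼ)

L_0(3.3) = (3.3 - 4)/(2 - 4) × (3.3 - 6)/(2 - 6) = 0.236250
L_1(3.3) = (3.3 - 2)/(4 - 2) × (3.3 - 6)/(4 - 6) = 0.877500
L_2(3.3) = (3.3 - 2)/(6 - 2) × (3.3 - 4)/(6 - 4) = -0.113750

P(3.3) = 13×L_0(3.3) + 4×L_1(3.3) + 8×L_2(3.3)
P(3.3) = 5.671250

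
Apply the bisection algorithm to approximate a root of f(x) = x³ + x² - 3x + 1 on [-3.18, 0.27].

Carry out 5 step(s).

f(x) = x³ + x² - 3x + 1
Initial interval: [-3.18, 0.27]

Iteration 1:
  c_1 = (-3.180000 + 0.270000)/2 = -1.455000
  f(c_1) = f(-1.455000) = 4.401754
  f(a) × f(c) < 0, new interval: [-3.180000, -1.455000]
Iteration 2:
  c_2 = (-3.180000 + (-1.455000))/2 = -2.317500
  f(c_2) = f(-2.317500) = 0.876463
  f(a) × f(c) < 0, new interval: [-3.180000, -2.317500]
Iteration 3:
  c_3 = (-3.180000 + (-2.317500))/2 = -2.748750
  f(c_3) = f(-2.748750) = -3.966652
  f(a) × f(c) ≥ 0, new interval: [-2.748750, -2.317500]
Iteration 4:
  c_4 = (-2.748750 + (-2.317500))/2 = -2.533125
  f(c_4) = f(-2.533125) = -1.238262
  f(a) × f(c) ≥ 0, new interval: [-2.533125, -2.317500]
Iteration 5:
  c_5 = (-2.533125 + (-2.317500))/2 = -2.425312
  f(c_5) = f(-2.425312) = -0.107951
  f(a) × f(c) ≥ 0, new interval: [-2.425312, -2.317500]

After 5 iteration(s), the approximation is c_5 = -2.425312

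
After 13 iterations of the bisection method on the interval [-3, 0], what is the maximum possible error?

Bisection error bound: |error| ≤ (b-a)/2^n
|error| ≤ (0 - (-3))/2^13 = 3/2^13
|error| ≤ 0.0003662109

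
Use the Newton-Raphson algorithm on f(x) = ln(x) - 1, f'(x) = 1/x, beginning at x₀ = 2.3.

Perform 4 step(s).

f(x) = ln(x) - 1
f'(x) = 1/x
x₀ = 2.3

Newton-Raphson formula: x_{n+1} = x_n - f(x_n)/f'(x_n)

Iteration 1:
  f(2.300000) = -0.167091
  f'(2.300000) = 0.434783
  x_1 = 2.300000 - (-0.167091)/0.434783 = 2.684309
Iteration 2:
  f(2.684309) = -0.012577
  f'(2.684309) = 0.372535
  x_2 = 2.684309 - (-0.012577)/0.372535 = 2.718069
Iteration 3:
  f(2.718069) = -0.000078
  f'(2.718069) = 0.367908
  x_3 = 2.718069 - (-0.000078)/0.367908 = 2.718282
Iteration 4:
  f(2.718282) = 0.000000
  f'(2.718282) = 0.367879
  x_4 = 2.718282 - 0.000000/0.367879 = 2.718282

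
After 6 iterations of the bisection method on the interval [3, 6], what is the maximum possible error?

Bisection error bound: |error| ≤ (b-a)/2^n
|error| ≤ (6 - 3)/2^6 = 3/2^6
|error| ≤ 0.0468750000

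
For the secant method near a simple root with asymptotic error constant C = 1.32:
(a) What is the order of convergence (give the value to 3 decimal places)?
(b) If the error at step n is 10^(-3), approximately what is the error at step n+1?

(a) Secant method has superlinear convergence with order φ = (1+√5)/2 ≈ 1.618.
    This means |e_{n+1}| ≈ C|e_n|^1.618.

(b) With |e_n| = 10^(-3) and C = 1.32:
    |e_{n+1}| ≈ 1.32 × (10^(-3))^1.618 = 1.32 × 10^(-4.85)

(a) ≈ 1.618 (golden ratio); (b) |e_{n+1}| ≈ 1.847e-05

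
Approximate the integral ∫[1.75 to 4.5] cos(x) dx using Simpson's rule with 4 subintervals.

f(x) = cos(x)
a = 1.75, b = 4.5, n = 4
h = (b - a)/n = 0.687500

Simpson's rule: (h/3)[f(x₀) + 4f(x₁) + 2f(x₂) + ... + f(xₙ)]

x_0 = 1.7500, f(x_0) = -0.178246, coefficient = 1
x_1 = 2.4375, f(x_1) = -0.762199, coefficient = 4
x_2 = 3.1250, f(x_2) = -0.999862, coefficient = 2
x_3 = 3.8125, f(x_3) = -0.783258, coefficient = 4
x_4 = 4.5000, f(x_4) = -0.210796, coefficient = 1

I ≈ (0.687500/3) × -8.570595 = -1.964095
Exact value: -1.961516
Error: 0.002579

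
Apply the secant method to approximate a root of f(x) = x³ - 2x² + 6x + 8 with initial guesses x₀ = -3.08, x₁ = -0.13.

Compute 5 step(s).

f(x) = x³ - 2x² + 6x + 8
x₀ = -3.08, x₁ = -0.13

Secant formula: x_{n+1} = x_n - f(x_n)(x_n - x_{n-1})/(f(x_n) - f(x_{n-1}))

Iteration 1:
  f(-3.080000) = -58.670912
  f(-0.130000) = 7.184003
  x_2 = -0.130000 - 7.184003×(-0.130000 - (-3.080000))/(7.184003 - (-58.670912))
       = -0.451811
Iteration 2:
  f(-0.130000) = 7.184003
  f(-0.451811) = 4.788642
  x_3 = -0.451811 - 4.788642×(-0.451811 - (-0.130000))/(4.788642 - 7.184003)
       = -1.095152
Iteration 3:
  f(-0.451811) = 4.788642
  f(-1.095152) = -2.283109
  x_4 = -1.095152 - (-2.283109)×(-1.095152 - (-0.451811))/(-2.283109 - 4.788642)
       = -0.887450
Iteration 4:
  f(-1.095152) = -2.283109
  f(-0.887450) = 0.401240
  x_5 = -0.887450 - 0.401240×(-0.887450 - (-1.095152))/(0.401240 - (-2.283109))
       = -0.918496
Iteration 5:
  f(-0.887450) = 0.401240
  f(-0.918496) = 0.026880
  x_6 = -0.918496 - 0.026880×(-0.918496 - (-0.887450))/(0.026880 - 0.401240)
       = -0.920725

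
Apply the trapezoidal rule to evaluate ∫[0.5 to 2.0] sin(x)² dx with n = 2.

f(x) = sin(x)²
a = 0.5, b = 2.0, n = 2
h = (b - a)/n = 0.750000

Trapezoidal rule: (h/2)[f(x₀) + 2f(x₁) + 2f(x₂) + ... + f(xₙ)]

x_0 = 0.5000, f(x_0) = 0.229849, coefficient = 1
x_1 = 1.2500, f(x_1) = 0.900572, coefficient = 2
x_2 = 2.0000, f(x_2) = 0.826822, coefficient = 1

I ≈ (0.750000/2) × 2.857814 = 1.071680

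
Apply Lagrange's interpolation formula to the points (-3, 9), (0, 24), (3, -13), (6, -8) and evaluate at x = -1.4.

Lagrange interpolation formula:
P(x) = Σ yᵢ × Lᵢ(x)
where Lᵢ(x) = Π_{j≠i} (x - xⱼ)/(xᵢ - xⱼ)

L_0(-1.4) = (-1.4 - 0)/(-3 - 0) × (-1.4 - 3)/(-3 - 3) × (-1.4 - 6)/(-3 - 6) = 0.281383
L_1(-1.4) = (-1.4 - (-3))/(0 - (-3)) × (-1.4 - 3)/(0 - 3) × (-1.4 - 6)/(0 - 6) = 0.964741
L_2(-1.4) = (-1.4 - (-3))/(3 - (-3)) × (-1.4 - 0)/(3 - 0) × (-1.4 - 6)/(3 - 6) = -0.306963
L_3(-1.4) = (-1.4 - (-3))/(6 - (-3)) × (-1.4 - 0)/(6 - 0) × (-1.4 - 3)/(6 - 3) = 0.060840

P(-1.4) = 9×L_0(-1.4) + 24×L_1(-1.4) + (-13)×L_2(-1.4) + (-8)×L_3(-1.4)
P(-1.4) = 29.190025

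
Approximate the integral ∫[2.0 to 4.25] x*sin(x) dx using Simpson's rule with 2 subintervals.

f(x) = x*sin(x)
a = 2.0, b = 4.25, n = 2
h = (b - a)/n = 1.125000

Simpson's rule: (h/3)[f(x₀) + 4f(x₁) + 2f(x₂) + ... + f(xₙ)]

x_0 = 2.0000, f(x_0) = 1.818595, coefficient = 1
x_1 = 3.1250, f(x_1) = 0.051850, coefficient = 4
x_2 = 4.2500, f(x_2) = -3.803705, coefficient = 1

I ≈ (1.125000/3) × -1.777711 = -0.666642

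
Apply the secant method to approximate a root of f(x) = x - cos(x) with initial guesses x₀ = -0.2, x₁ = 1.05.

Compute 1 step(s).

f(x) = x - cos(x)
x₀ = -0.2, x₁ = 1.05

Secant formula: x_{n+1} = x_n - f(x_n)(x_n - x_{n-1})/(f(x_n) - f(x_{n-1}))

Iteration 1:
  f(-0.200000) = -1.180067
  f(1.050000) = 0.552429
  x_2 = 1.050000 - 0.552429×(1.050000 - (-0.200000))/(0.552429 - (-1.180067))
       = 0.651421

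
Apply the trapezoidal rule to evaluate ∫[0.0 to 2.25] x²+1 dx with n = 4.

f(x) = x²+1
a = 0.0, b = 2.25, n = 4
h = (b - a)/n = 0.562500

Trapezoidal rule: (h/2)[f(x₀) + 2f(x₁) + 2f(x₂) + ... + f(xₙ)]

x_0 = 0.0000, f(x_0) = 1.000000, coefficient = 1
x_1 = 0.5625, f(x_1) = 1.316406, coefficient = 2
x_2 = 1.1250, f(x_2) = 2.265625, coefficient = 2
x_3 = 1.6875, f(x_3) = 3.847656, coefficient = 2
x_4 = 2.2500, f(x_4) = 6.062500, coefficient = 1

I ≈ (0.562500/2) × 21.921875 = 6.165527
Exact value: 6.046875
Error: 0.118652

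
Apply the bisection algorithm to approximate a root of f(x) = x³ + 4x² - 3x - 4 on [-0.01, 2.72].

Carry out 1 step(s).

f(x) = x³ + 4x² - 3x - 4
Initial interval: [-0.01, 2.72]

Iteration 1:
  c_1 = (-0.010000 + 2.720000)/2 = 1.355000
  f(c_1) = f(1.355000) = 1.766914
  f(a) × f(c) < 0, new interval: [-0.010000, 1.355000]

After 1 iteration(s), the approximation is c_1 = 1.355000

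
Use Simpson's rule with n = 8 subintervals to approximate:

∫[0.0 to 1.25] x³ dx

f(x) = x³
a = 0.0, b = 1.25, n = 8
h = (b - a)/n = 0.156250

Simpson's rule: (h/3)[f(x₀) + 4f(x₁) + 2f(x₂) + ... + f(xₙ)]

x_0 = 0.0000, f(x_0) = 0.000000, coefficient = 1
x_1 = 0.1562, f(x_1) = 0.003815, coefficient = 4
x_2 = 0.3125, f(x_2) = 0.030518, coefficient = 2
x_3 = 0.4688, f(x_3) = 0.102997, coefficient = 4
x_4 = 0.6250, f(x_4) = 0.244141, coefficient = 2
x_5 = 0.7812, f(x_5) = 0.476837, coefficient = 4
x_6 = 0.9375, f(x_6) = 0.823975, coefficient = 2
x_7 = 1.0938, f(x_7) = 1.308441, coefficient = 4
x_8 = 1.2500, f(x_8) = 1.953125, coefficient = 1

I ≈ (0.156250/3) × 11.718750 = 0.610352
Exact value: 0.610352
Error: 0.000000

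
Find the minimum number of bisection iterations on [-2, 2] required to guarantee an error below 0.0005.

We need (b-a)/2^n ≤ 0.0005
(2 - (-2))/2^n ≤ 0.0005
4/2^n ≤ 0.0005
2^n ≥ 8000
n ≥ log₂(8000) = 12.97
n ≥ 13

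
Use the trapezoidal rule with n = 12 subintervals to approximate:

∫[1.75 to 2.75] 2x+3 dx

f(x) = 2x+3
a = 1.75, b = 2.75, n = 12
h = (b - a)/n = 0.083333

Trapezoidal rule: (h/2)[f(x₀) + 2f(x₁) + 2f(x₂) + ... + f(xₙ)]

x_0 = 1.7500, f(x_0) = 6.500000, coefficient = 1
x_1 = 1.8333, f(x_1) = 6.666667, coefficient = 2
x_2 = 1.9167, f(x_2) = 6.833333, coefficient = 2
x_3 = 2.0000, f(x_3) = 7.000000, coefficient = 2
x_4 = 2.0833, f(x_4) = 7.166667, coefficient = 2
x_5 = 2.1667, f(x_5) = 7.333333, coefficient = 2
x_6 = 2.2500, f(x_6) = 7.500000, coefficient = 2
x_7 = 2.3333, f(x_7) = 7.666667, coefficient = 2
x_8 = 2.4167, f(x_8) = 7.833333, coefficient = 2
x_9 = 2.5000, f(x_9) = 8.000000, coefficient = 2
x_10 = 2.5833, f(x_10) = 8.166667, coefficient = 2
x_11 = 2.6667, f(x_11) = 8.333333, coefficient = 2
x_12 = 2.7500, f(x_12) = 8.500000, coefficient = 1

I ≈ (0.083333/2) × 180.000000 = 7.500000
Exact value: 7.500000
Error: 0.000000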